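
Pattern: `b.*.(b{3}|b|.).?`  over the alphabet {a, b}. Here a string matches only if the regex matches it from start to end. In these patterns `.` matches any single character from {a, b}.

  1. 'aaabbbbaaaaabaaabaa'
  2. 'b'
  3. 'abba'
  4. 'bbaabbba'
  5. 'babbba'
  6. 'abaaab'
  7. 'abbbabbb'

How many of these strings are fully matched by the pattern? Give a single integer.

2

1 → no match — must start with 'b'
2 → no match
3 → no match — must start with 'b'
4 → match
5 → match
6 → no match — must start with 'b'
7 → no match — must start with 'b'
Total matched: 2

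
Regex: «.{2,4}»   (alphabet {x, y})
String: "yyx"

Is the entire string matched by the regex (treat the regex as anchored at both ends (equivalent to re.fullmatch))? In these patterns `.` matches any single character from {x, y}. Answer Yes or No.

Yes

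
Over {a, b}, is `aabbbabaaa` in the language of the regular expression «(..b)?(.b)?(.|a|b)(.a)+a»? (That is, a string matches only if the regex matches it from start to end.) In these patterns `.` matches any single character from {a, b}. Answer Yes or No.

No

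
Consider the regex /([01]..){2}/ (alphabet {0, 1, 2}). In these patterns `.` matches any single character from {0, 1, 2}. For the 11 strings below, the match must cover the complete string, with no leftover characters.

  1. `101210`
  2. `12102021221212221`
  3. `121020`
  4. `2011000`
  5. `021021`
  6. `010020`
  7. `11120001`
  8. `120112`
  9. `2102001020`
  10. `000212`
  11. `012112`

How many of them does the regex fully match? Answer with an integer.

1 → no match
2 → no match
3 → match
4 → no match
5 → match
6 → match
7 → no match
8 → match
9 → no match
10 → no match
11 → match
Total matched: 5

5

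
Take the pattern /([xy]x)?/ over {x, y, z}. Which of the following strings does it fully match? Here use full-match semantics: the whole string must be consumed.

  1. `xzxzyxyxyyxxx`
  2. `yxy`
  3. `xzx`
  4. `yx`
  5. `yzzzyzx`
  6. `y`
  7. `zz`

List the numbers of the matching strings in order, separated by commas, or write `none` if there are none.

1 → no match
2 → no match
3 → no match
4 → match
5 → no match
6 → no match
7 → no match

4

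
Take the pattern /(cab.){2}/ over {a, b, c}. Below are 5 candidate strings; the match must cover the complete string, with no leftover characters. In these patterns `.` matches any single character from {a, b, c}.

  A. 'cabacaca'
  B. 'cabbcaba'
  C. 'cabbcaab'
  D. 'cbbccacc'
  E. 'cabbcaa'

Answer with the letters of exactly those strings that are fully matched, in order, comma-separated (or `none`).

B

A → no match
B → match
C → no match
D → no match — must start with 'cab'
E → no match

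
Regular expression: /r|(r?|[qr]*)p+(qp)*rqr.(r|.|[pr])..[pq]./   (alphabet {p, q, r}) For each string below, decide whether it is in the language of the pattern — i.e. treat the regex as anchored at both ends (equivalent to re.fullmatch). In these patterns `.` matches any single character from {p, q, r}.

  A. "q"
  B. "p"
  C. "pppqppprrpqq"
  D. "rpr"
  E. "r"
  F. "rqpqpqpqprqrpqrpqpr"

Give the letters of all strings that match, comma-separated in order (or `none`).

A → no match
B → no match
C → no match
D → no match
E → match
F → no match

E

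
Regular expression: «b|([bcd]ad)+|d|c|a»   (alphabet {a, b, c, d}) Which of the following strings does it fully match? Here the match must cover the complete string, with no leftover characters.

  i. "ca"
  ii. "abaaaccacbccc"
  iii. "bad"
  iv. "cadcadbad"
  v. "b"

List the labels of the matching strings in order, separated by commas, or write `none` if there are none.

i → no match
ii → no match
iii → match
iv → match
v → match

iii, iv, v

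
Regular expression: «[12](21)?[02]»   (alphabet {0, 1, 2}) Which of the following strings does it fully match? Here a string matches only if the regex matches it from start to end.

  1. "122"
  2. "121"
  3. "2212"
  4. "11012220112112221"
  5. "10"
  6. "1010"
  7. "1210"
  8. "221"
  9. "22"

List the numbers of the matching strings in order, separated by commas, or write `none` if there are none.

3, 5, 7, 9

1. "122" → no match
2. "121" → no match
3. "2212" → match
4 → no match
5. "10" → match
6. "1010" → no match
7. "1210" → match
8. "221" → no match
9. "22" → match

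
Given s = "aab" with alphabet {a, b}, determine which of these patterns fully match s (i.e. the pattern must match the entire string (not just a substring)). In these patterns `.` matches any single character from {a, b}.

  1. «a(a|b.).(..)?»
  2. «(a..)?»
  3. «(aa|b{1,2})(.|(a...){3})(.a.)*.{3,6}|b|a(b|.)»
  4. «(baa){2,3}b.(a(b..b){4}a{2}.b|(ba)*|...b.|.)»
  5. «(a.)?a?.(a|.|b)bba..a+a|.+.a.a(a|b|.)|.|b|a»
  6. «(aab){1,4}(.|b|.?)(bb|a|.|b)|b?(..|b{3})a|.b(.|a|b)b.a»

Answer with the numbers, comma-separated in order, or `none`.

1, 2

1 → match
2 → match
3 → no match
4 → no match — must start with "baa"
5 → no match
6 → no match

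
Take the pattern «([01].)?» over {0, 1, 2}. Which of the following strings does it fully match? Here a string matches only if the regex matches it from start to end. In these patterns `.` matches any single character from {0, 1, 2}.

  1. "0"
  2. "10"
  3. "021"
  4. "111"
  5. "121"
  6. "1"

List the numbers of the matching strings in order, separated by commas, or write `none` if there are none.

1 → no match
2 → match
3 → no match
4 → no match
5 → no match
6 → no match

2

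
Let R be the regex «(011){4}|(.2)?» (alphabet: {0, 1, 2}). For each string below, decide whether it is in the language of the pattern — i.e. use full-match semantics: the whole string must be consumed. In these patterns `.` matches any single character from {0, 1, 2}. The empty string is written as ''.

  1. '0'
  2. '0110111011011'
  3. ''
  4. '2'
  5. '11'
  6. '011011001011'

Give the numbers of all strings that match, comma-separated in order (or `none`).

3

1. '0' → no match
2 → no match
3. '' → match
4. '2' → no match
5. '11' → no match
6. '011011001011' → no match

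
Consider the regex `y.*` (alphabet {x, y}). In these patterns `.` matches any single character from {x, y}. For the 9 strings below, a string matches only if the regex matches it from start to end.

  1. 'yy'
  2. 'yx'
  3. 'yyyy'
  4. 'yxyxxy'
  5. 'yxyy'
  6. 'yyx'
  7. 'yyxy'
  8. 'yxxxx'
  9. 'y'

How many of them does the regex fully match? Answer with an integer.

9

1 → match
2 → match
3 → match
4 → match
5 → match
6 → match
7 → match
8 → match
9 → match
Total matched: 9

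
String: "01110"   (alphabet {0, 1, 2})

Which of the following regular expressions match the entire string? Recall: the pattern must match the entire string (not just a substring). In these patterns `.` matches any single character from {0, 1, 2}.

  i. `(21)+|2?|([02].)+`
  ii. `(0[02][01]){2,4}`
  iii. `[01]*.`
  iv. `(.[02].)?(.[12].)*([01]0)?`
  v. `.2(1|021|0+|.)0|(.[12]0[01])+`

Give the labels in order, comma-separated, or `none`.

iii, iv

i → no match
ii → no match
iii → match
iv → match
v → no match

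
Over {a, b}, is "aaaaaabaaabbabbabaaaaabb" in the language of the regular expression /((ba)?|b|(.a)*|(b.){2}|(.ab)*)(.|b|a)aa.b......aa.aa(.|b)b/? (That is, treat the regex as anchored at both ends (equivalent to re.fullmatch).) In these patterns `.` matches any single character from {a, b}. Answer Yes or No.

Yes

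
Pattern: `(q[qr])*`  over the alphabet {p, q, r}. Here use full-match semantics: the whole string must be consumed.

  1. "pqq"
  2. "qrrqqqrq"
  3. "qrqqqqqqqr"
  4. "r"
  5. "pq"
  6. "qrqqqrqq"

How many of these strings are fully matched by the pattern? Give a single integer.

1 → no match
2 → no match
3 → match
4 → no match
5 → no match
6 → match
Total matched: 2

2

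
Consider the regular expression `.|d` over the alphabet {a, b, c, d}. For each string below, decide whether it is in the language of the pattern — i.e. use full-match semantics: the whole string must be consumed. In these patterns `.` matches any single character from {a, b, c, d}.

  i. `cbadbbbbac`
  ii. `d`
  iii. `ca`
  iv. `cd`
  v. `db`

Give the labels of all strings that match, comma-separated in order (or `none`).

ii

i → no match
ii → match
iii → no match
iv → no match
v → no match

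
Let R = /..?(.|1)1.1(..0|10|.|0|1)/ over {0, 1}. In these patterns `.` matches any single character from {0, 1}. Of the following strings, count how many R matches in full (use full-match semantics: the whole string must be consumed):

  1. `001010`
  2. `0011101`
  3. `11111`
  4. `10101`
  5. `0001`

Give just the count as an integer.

1 → match
2 → no match
3 → no match
4 → no match
5 → no match
Total matched: 1

1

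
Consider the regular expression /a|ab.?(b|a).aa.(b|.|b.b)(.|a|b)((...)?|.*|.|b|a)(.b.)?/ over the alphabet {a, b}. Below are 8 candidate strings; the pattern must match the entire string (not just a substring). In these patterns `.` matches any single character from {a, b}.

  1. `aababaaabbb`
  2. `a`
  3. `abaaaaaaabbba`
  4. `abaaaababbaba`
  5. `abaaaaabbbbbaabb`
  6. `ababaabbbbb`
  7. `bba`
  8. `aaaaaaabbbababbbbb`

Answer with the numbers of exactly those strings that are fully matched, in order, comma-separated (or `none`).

2, 3, 4, 5, 6

1 → no match
2 → match
3 → match
4 → match
5 → match
6 → match
7 → no match
8 → no match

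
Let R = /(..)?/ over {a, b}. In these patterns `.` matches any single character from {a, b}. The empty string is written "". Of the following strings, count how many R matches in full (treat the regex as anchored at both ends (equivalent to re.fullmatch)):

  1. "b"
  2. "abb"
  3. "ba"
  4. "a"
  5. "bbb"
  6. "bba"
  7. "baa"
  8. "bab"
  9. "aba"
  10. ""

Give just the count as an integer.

2

1 → no match
2 → no match
3 → match
4 → no match
5 → no match
6 → no match
7 → no match
8 → no match
9 → no match
10 → match
Total matched: 2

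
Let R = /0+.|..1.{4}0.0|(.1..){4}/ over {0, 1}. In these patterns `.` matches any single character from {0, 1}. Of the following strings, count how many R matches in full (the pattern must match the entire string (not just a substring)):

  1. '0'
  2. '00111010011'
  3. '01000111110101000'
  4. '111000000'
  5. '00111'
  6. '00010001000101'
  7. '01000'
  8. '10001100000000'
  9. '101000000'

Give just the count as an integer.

1 → no match
2 → no match
3 → no match
4 → no match
5 → no match
6 → no match
7 → no match
8 → no match
9 → no match
Total matched: 0

0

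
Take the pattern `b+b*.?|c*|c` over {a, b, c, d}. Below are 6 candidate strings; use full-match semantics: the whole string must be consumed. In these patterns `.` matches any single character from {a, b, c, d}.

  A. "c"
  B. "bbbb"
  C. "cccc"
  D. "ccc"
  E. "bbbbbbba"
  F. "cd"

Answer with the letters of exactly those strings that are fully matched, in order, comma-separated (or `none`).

A. "c" → match
B. "bbbb" → match
C. "cccc" → match
D. "ccc" → match
E. "bbbbbbba" → match
F. "cd" → no match

A, B, C, D, E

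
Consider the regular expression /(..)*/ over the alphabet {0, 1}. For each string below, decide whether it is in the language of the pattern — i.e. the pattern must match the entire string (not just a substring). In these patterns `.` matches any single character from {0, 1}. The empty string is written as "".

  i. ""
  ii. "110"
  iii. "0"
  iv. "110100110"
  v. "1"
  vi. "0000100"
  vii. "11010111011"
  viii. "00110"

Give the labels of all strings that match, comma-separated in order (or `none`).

i

i. "" → match
ii. "110" → no match
iii. "0" → no match
iv. "110100110" → no match
v. "1" → no match
vi. "0000100" → no match
vii. "11010111011" → no match
viii. "00110" → no match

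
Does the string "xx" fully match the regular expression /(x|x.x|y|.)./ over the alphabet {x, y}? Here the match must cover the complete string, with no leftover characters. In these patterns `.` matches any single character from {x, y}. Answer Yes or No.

Yes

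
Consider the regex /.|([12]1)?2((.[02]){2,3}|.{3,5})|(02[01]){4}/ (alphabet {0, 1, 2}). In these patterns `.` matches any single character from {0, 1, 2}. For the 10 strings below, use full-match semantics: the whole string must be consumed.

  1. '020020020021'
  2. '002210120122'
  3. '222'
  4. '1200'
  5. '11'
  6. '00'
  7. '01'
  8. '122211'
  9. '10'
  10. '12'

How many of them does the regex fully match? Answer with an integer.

1

1 → match
2 → no match
3 → no match
4 → no match
5 → no match
6 → no match
7 → no match
8 → no match
9 → no match
10 → no match
Total matched: 1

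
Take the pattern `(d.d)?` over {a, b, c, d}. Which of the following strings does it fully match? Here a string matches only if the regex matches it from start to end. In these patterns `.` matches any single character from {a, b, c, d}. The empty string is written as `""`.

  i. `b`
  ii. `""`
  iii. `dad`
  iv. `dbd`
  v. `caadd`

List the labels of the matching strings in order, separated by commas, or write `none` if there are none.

i. `b` → no match
ii. `""` → match
iii. `dad` → match
iv. `dbd` → match
v. `caadd` → no match

ii, iii, iv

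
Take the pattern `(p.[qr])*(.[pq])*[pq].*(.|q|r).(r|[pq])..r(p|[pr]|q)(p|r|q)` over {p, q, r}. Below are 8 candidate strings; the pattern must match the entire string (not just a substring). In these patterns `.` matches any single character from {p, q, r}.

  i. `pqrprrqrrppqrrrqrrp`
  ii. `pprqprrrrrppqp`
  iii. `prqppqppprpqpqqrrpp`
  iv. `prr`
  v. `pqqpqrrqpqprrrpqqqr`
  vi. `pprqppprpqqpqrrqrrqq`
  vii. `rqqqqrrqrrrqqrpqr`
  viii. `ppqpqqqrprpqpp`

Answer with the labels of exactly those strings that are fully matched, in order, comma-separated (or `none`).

i → match
ii → no match
iii → match
iv → no match
v → no match
vi → match
vii → no match
viii → no match

i, iii, vi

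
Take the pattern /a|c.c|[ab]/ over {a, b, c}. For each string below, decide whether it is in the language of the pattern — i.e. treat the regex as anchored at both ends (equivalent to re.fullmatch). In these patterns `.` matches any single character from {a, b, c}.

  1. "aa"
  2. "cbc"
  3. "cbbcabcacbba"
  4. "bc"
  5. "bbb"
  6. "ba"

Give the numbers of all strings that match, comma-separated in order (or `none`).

1 → no match
2 → match
3 → no match
4 → no match
5 → no match
6 → no match

2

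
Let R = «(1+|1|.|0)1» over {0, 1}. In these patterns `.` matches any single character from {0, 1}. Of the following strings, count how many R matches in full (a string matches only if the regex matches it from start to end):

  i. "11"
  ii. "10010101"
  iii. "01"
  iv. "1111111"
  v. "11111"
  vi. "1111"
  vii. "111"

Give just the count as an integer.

6

i → match
ii → no match
iii → match
iv → match
v → match
vi → match
vii → match
Total matched: 6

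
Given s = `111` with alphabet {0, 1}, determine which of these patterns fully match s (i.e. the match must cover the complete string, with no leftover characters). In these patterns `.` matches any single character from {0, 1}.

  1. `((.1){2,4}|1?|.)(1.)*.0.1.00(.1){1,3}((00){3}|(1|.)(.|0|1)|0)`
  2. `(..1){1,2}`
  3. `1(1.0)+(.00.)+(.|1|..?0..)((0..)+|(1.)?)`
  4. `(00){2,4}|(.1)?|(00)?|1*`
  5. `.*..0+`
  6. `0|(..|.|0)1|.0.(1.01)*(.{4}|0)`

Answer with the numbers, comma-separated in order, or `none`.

2, 4, 6

1 → no match
2 → match
3 → no match
4 → match
5 → no match — must end with `0`
6 → match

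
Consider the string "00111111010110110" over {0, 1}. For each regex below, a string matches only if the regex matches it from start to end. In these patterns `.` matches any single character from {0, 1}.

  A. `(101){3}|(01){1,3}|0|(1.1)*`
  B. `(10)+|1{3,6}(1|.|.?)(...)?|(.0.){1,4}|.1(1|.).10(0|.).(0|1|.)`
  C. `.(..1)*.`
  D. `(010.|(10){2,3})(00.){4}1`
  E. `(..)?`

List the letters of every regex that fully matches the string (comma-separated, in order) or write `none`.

A → no match
B → no match
C → match
D → no match — must end with "1"
E → no match

C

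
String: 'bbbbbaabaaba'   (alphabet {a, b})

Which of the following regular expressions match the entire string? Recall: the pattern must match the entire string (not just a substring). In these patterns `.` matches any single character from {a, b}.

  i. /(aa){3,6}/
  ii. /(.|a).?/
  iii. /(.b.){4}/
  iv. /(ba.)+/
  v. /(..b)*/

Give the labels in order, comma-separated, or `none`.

iii

i → no match — must start with 'aa'
ii → no match
iii → match
iv → no match — must start with 'ba'
v → no match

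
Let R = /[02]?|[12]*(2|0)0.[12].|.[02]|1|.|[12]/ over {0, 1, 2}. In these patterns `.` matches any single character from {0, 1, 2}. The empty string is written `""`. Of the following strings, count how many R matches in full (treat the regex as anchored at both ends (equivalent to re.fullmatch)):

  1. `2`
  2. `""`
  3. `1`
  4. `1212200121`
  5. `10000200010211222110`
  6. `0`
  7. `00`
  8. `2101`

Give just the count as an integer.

6

1. `2` → match
2. `""` → match
3. `1` → match
4. `1212200121` → match
5 → no match
6. `0` → match
7. `00` → match
8. `2101` → no match
Total matched: 6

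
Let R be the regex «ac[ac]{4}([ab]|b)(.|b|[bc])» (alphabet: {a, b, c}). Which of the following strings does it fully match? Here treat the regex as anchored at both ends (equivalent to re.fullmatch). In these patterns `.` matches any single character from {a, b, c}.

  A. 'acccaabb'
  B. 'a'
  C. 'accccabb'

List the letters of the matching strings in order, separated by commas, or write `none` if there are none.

A, C

A → match
B → no match — must start with 'ac'
C → match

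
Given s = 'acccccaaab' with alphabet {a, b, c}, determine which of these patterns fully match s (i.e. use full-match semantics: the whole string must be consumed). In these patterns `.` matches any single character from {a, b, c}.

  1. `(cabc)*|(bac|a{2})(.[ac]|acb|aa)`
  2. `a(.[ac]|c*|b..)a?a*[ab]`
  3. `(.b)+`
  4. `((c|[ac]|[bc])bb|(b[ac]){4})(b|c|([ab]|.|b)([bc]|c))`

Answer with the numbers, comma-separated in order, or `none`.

1 → no match
2 → match
3 → no match
4 → no match

2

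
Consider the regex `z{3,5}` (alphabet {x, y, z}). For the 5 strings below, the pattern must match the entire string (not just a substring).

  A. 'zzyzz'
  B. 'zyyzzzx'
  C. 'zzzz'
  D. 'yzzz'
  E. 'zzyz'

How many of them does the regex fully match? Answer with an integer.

1

A. 'zzyzz' → no match
B. 'zyyzzzx' → no match — must end with 'z'
C. 'zzzz' → match
D. 'yzzz' → no match — must start with 'z'
E. 'zzyz' → no match
Total matched: 1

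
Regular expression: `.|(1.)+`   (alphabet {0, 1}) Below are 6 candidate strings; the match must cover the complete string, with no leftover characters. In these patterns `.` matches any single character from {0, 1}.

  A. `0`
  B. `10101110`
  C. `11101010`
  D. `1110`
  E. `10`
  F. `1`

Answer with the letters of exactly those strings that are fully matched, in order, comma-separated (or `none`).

A. `0` → match
B. `10101110` → match
C. `11101010` → match
D. `1110` → match
E. `10` → match
F. `1` → match

A, B, C, D, E, F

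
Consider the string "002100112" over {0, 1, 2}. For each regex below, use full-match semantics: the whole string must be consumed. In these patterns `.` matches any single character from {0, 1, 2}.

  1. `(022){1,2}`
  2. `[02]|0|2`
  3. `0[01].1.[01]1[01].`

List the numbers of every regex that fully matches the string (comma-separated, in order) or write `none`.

1 → no match — must start with "022"
2 → no match
3 → match

3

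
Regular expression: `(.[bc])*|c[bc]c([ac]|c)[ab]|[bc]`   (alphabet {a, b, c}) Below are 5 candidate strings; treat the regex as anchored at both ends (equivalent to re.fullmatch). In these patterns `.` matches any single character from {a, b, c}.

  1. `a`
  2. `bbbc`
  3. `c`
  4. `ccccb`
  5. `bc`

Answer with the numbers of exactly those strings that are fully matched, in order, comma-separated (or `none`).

1 → no match
2 → match
3 → match
4 → match
5 → match

2, 3, 4, 5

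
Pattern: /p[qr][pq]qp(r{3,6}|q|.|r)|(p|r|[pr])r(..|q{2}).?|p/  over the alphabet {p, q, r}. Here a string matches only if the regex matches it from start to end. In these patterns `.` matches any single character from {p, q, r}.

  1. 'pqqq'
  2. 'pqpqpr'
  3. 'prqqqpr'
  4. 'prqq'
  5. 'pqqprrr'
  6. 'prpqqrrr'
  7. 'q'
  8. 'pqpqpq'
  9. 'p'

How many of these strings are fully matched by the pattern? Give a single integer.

4

1 → no match
2 → match
3 → no match
4 → match
5 → no match
6 → no match
7 → no match
8 → match
9 → match
Total matched: 4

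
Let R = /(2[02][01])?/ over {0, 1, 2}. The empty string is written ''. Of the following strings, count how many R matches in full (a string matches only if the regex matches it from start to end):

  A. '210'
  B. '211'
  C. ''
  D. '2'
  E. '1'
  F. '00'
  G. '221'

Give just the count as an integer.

2

A → no match
B → no match
C → match
D → no match
E → no match
F → no match
G → match
Total matched: 2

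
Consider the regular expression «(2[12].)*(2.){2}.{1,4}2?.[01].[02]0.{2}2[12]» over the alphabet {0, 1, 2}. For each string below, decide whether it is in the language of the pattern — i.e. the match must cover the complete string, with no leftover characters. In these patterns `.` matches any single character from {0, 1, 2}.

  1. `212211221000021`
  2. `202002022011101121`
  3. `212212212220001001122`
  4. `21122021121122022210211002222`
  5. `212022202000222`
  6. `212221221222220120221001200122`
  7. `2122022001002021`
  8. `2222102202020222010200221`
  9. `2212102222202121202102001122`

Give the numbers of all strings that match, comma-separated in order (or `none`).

1 → no match
2 → no match
3 → match
4 → match
5 → match
6 → no match
7 → match
8 → match
9 → match

3, 4, 5, 7, 8, 9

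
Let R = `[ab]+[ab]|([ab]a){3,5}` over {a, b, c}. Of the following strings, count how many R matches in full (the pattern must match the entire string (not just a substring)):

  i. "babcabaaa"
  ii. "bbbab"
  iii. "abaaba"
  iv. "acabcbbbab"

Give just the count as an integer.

i → no match
ii → match
iii → match
iv → no match
Total matched: 2

2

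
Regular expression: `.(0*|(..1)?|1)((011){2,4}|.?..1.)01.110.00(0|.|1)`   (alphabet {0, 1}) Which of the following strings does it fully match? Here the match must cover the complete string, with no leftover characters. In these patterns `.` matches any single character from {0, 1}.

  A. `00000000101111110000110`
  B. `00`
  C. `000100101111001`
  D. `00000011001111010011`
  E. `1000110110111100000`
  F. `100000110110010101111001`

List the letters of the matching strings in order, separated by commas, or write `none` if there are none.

E

A → no match
B → no match
C → no match
D → no match
E → match
F → no match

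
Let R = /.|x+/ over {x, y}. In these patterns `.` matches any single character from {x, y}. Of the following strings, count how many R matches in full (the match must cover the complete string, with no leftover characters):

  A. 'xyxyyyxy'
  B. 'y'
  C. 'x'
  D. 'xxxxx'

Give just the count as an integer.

A → no match
B → match
C → match
D → match
Total matched: 3

3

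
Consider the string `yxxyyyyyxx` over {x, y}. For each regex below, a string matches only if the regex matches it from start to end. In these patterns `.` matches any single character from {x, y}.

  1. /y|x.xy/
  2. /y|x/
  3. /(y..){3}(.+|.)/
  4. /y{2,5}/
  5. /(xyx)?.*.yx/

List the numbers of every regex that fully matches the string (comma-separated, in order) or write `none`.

1 → no match
2 → no match
3 → match
4 → no match — must end with `y`
5 → no match — must end with `yx`

3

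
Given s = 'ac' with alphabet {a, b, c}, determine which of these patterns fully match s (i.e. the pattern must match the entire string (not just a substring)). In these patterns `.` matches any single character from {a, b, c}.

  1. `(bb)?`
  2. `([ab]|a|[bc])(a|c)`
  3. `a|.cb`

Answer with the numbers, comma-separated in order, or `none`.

1 → no match
2 → match
3 → no match

2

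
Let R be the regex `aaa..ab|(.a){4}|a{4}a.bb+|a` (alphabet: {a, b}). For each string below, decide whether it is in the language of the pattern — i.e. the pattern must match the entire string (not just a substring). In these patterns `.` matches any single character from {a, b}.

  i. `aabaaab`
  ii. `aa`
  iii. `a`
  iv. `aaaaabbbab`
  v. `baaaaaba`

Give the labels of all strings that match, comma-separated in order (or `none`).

i. `aabaaab` → no match
ii. `aa` → no match
iii. `a` → match
iv. `aaaaabbbab` → no match
v. `baaaaaba` → match

iii, v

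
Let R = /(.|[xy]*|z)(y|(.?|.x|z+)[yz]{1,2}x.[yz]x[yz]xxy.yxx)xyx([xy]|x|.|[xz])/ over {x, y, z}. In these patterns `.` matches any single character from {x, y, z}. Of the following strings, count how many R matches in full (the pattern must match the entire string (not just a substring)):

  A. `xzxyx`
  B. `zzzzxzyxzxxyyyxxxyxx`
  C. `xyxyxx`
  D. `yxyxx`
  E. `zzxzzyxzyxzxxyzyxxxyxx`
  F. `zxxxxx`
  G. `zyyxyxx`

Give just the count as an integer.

3

A → no match
B → match
C → match
D → match
E → no match
F → no match
G → no match
Total matched: 3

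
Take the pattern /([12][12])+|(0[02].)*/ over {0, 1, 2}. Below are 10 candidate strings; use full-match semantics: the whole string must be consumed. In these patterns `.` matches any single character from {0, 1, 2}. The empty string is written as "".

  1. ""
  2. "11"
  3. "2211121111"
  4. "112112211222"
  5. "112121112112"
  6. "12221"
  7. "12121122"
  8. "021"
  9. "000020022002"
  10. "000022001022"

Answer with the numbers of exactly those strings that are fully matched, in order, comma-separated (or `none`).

1 → match
2 → match
3 → match
4 → match
5 → match
6 → no match
7 → match
8 → match
9 → match
10 → match

1, 2, 3, 4, 5, 7, 8, 9, 10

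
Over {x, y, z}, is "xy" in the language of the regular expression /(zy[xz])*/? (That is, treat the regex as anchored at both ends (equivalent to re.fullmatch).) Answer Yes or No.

No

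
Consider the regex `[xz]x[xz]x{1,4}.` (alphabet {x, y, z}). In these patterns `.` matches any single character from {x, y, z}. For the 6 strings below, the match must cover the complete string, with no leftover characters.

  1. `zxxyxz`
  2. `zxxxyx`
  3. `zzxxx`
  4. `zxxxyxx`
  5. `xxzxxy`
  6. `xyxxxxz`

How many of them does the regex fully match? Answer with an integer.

1 → no match
2 → no match
3 → no match
4 → no match
5 → match
6 → no match
Total matched: 1

1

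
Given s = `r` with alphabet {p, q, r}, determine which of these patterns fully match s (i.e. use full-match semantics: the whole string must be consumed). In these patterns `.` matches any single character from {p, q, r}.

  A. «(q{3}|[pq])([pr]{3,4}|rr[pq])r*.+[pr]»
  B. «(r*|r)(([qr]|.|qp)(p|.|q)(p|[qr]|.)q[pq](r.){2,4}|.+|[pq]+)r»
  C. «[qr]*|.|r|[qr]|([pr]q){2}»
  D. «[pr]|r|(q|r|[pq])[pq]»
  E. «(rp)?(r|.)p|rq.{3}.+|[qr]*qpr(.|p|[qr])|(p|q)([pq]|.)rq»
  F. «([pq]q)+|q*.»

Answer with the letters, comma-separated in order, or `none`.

A → no match
B → no match
C → match
D → match
E → no match
F → match

C, D, F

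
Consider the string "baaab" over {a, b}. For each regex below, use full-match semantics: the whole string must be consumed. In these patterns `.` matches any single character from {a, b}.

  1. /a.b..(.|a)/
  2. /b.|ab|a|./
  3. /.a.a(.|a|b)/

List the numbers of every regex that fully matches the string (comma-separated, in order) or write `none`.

1 → no match — must start with "a"
2 → no match
3 → match

3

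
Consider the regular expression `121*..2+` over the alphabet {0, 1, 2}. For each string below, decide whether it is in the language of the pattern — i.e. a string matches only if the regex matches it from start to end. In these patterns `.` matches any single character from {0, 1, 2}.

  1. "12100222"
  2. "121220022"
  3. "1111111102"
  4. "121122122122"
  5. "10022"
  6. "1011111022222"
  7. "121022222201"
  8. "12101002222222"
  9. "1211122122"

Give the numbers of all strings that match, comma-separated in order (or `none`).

1. "12100222" → match
2. "121220022" → no match
3. "1111111102" → no match — must start with "12"
4. "121122122122" → no match
5. "10022" → no match — must start with "12"
6 → no match — must start with "12"
7. "121022222201" → no match — must end with "2"
8 → no match
9. "1211122122" → no match

1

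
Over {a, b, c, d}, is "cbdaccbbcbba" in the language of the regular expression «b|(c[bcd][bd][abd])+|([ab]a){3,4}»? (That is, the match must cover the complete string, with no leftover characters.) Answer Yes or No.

Yes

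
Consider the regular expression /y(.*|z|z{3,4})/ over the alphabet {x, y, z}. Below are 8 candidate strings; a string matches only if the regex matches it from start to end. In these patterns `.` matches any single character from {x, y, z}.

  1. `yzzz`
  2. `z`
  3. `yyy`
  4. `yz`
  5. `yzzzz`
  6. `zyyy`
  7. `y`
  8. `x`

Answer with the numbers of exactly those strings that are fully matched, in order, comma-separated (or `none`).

1, 3, 4, 5, 7

1 → match
2 → no match — must start with `y`
3 → match
4 → match
5 → match
6 → no match — must start with `y`
7 → match
8 → no match — must start with `y`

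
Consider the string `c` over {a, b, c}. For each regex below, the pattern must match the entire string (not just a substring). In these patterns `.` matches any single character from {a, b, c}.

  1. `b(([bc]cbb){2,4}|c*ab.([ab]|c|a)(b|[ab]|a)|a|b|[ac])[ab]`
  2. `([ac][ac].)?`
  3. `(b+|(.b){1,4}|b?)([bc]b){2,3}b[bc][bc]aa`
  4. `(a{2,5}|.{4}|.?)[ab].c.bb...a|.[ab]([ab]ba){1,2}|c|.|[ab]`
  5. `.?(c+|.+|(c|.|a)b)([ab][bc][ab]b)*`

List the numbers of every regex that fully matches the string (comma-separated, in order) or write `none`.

4, 5

1 → no match — must start with `b`
2 → no match
3 → no match — must end with `aa`
4 → match
5 → match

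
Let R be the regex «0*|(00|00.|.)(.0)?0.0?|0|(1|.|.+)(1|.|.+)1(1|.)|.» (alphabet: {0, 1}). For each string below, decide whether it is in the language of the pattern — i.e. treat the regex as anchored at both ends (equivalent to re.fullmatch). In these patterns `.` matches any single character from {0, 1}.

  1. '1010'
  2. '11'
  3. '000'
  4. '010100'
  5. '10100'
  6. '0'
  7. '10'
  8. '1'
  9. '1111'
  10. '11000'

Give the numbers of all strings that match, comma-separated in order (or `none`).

1, 3, 6, 8, 9, 10

1 → match
2 → no match
3 → match
4 → no match
5 → no match
6 → match
7 → no match
8 → match
9 → match
10 → match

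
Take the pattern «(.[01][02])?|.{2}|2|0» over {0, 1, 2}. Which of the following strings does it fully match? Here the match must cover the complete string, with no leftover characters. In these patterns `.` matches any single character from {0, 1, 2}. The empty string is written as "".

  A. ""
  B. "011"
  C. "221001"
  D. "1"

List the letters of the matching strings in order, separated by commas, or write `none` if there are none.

A → match
B → no match
C → no match
D → no match

A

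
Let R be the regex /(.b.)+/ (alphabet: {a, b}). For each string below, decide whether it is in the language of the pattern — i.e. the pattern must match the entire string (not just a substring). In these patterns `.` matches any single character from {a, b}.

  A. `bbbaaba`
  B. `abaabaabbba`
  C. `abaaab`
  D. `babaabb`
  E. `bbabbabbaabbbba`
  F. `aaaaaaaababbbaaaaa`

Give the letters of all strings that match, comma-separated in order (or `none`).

E

A. `bbbaaba` → no match
B. `abaabaabbba` → no match
C. `abaaab` → no match
D. `babaabb` → no match
E → match
F → no match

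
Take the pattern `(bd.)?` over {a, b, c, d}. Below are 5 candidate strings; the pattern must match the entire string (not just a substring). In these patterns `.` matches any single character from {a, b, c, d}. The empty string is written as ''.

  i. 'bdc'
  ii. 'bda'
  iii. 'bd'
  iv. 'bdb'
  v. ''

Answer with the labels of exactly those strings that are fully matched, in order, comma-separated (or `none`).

i, ii, iv, v

i → match
ii → match
iii → no match
iv → match
v → match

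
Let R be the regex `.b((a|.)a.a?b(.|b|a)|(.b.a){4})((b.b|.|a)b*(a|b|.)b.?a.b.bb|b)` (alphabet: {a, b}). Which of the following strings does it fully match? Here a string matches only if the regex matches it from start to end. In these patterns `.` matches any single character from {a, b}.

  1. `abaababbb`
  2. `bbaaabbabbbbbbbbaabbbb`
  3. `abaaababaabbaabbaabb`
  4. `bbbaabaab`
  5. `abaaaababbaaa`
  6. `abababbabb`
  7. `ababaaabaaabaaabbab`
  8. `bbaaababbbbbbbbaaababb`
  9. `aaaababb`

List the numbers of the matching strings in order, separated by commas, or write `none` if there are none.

1, 2, 7, 8

1 → match
2 → match
3 → no match
4 → no match
5 → no match
6 → no match
7 → match
8 → match
9 → no match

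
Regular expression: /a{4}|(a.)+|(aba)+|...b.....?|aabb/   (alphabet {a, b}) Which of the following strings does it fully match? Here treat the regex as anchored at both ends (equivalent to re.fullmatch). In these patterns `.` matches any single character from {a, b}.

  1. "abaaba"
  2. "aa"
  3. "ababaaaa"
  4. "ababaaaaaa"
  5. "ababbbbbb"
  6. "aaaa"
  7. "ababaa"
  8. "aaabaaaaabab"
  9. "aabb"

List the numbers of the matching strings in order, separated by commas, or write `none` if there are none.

1 → match
2 → match
3 → match
4 → match
5 → match
6 → match
7 → match
8 → match
9 → match

1, 2, 3, 4, 5, 6, 7, 8, 9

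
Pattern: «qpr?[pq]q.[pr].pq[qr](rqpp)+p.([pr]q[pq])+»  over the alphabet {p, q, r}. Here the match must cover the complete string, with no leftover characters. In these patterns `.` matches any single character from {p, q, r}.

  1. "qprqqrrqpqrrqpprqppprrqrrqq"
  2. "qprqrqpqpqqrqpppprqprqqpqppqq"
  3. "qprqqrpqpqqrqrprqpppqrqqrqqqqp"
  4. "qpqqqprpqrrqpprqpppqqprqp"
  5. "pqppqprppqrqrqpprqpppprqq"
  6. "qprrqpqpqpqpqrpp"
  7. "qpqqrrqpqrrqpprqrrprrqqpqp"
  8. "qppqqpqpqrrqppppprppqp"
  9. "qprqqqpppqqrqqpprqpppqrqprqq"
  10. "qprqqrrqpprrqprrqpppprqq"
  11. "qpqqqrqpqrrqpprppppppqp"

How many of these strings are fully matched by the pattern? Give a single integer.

1 → no match
2 → no match
3 → no match
4 → no match
5 → no match — must start with "qp"
6 → no match
7 → no match
8 → no match
9 → no match
10 → no match
11 → no match
Total matched: 0

0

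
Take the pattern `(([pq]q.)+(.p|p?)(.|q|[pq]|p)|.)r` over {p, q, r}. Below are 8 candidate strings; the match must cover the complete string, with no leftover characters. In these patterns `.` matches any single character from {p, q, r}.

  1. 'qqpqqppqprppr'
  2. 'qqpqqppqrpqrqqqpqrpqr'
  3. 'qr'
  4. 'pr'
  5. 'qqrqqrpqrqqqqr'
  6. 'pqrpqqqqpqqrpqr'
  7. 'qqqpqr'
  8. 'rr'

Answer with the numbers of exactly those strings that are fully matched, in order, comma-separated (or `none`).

1 → match
2 → match
3 → match
4 → match
5 → match
6 → match
7 → match
8 → match

1, 2, 3, 4, 5, 6, 7, 8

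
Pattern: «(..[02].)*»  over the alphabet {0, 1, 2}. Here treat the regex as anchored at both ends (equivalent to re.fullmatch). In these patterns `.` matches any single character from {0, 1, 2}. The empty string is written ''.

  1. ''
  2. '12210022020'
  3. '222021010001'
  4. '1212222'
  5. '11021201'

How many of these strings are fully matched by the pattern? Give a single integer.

3

1 → match
2 → no match
3 → match
4 → no match
5 → match
Total matched: 3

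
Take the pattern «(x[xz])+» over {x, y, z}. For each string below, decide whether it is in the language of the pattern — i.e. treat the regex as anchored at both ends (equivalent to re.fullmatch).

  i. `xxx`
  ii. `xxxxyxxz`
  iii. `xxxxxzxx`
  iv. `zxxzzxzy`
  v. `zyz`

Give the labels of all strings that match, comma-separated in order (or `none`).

iii

i. `xxx` → no match
ii. `xxxxyxxz` → no match
iii. `xxxxxzxx` → match
iv. `zxxzzxzy` → no match — must start with `x`
v. `zyz` → no match — must start with `x`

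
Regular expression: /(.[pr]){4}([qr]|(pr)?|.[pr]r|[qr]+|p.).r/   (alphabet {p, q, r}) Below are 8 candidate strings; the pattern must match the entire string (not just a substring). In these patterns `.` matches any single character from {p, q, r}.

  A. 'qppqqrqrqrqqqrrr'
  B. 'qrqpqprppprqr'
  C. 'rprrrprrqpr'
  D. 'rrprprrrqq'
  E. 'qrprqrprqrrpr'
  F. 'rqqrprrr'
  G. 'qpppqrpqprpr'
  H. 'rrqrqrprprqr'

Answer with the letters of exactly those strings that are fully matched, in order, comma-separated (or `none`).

A → no match
B → match
C. 'rprrrprrqpr' → match
D. 'rrprprrrqq' → no match — must end with 'r'
E → match
F. 'rqqrprrr' → no match
G. 'qpppqrpqprpr' → no match
H. 'rrqrqrprprqr' → match

B, C, E, H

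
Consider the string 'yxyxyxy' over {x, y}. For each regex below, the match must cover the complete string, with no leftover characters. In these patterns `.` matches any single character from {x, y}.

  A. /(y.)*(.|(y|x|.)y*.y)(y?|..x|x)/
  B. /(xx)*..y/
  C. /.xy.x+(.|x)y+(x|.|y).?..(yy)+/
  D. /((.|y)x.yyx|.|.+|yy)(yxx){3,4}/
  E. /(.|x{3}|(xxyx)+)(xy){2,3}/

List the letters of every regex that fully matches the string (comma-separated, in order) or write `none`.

A → match
B → no match
C → no match — must end with 'yy'
D → no match — must end with 'yxx'
E → match

A, E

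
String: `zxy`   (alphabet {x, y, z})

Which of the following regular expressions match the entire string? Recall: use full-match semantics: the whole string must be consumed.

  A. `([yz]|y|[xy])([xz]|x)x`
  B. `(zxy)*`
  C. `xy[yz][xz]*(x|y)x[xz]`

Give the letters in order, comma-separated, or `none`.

B

A → no match — must end with `x`
B → match
C → no match — must start with `xy`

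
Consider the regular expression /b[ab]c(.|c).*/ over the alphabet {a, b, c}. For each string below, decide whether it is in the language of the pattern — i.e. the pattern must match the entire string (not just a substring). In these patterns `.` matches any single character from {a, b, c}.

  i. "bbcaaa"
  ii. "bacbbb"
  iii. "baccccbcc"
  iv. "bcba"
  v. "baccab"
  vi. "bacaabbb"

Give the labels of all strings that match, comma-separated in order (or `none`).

i, ii, iii, v, vi

i. "bbcaaa" → match
ii. "bacbbb" → match
iii. "baccccbcc" → match
iv. "bcba" → no match
v. "baccab" → match
vi. "bacaabbb" → match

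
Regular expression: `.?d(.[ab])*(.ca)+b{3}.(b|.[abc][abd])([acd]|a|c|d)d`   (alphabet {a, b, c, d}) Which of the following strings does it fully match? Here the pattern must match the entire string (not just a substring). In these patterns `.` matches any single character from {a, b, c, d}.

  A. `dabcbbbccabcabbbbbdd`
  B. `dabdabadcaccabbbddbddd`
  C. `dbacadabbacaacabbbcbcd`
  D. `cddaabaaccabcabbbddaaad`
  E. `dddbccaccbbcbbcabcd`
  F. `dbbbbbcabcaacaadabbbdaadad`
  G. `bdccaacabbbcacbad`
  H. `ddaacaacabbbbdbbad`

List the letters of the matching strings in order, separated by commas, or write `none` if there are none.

A → match
B → match
C → match
D → match
E → no match
F → no match
G → match
H → match

A, B, C, D, G, H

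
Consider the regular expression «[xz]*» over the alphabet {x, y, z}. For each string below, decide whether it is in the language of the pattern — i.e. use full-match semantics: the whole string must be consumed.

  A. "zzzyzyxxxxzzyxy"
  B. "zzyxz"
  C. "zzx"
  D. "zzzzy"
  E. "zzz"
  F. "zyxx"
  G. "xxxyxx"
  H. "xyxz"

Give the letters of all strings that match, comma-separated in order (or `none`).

C, E

A → no match
B → no match
C → match
D → no match
E → match
F → no match
G → no match
H → no match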